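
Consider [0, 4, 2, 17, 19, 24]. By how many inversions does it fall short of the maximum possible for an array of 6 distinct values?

14 inversions short

Maximum inversions for 6 distinct elements is C(6, 2) = 6·5/2 = 15.
Current inversions — for each element, count later smaller elements:
0: 0
4: 1
2: 0
17: 0
19: 0
24: 0
Current total: 0 + 1 + 0 + 0 + 0 + 0 = 1
Shortfall: 15 − 1 = 14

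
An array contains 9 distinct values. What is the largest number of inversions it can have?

36

A reversed (strictly descending) arrangement makes every pair an inversion, giving C(9, 2) inversions.
C(9, 2) = 9·8/2 = 36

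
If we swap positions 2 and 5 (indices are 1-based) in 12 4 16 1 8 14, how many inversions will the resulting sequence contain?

Positions 2 and 5 hold 4 and 8; after swapping, the array is [12, 8, 16, 1, 4, 14].
Sweep left to right; for each value list the smaller values that follow it:
12: 3
8: 2
16: 3
1: 0
4: 0
14: 0
Sum: 3 + 2 + 3 + 0 + 0 + 0 = 8

8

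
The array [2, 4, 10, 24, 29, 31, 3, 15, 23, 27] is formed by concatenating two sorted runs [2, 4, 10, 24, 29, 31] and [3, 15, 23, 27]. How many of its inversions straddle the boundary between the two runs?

Take each right-half value and tally the left-half values above it:
r = 3: 4, 10, 24, 29, 31 → 5
r = 15: 24, 29, 31 → 3
r = 23: 24, 29, 31 → 3
r = 27: 29, 31 → 2
Cross-inversions: 5 + 3 + 3 + 2 = 13

13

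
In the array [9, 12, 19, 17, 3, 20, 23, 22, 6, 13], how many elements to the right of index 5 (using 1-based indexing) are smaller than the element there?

0

The element at index 5 is 3.
Elements after it: 20, 23, 22, 6, 13
None of them are smaller than 3.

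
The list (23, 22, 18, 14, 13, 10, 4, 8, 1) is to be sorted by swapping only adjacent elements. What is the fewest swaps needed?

There are 35 adjacent swaps.

Each adjacent swap fixes exactly one inversion, so the minimum swap count equals the number of inversions.
Count inversions — for each element, later elements that are smaller:
23: 22, 18, 14, 13, 10, 4, 8, 1 → 8
22: 18, 14, 13, 10, 4, 8, 1 → 7
18: 14, 13, 10, 4, 8, 1 → 6
14: 13, 10, 4, 8, 1 → 5
13: 10, 4, 8, 1 → 4
10: 4, 8, 1 → 3
4: 1 → 1
8: 1 → 1
1: none → 0
Total inversions: 8 + 7 + 6 + 5 + 4 + 3 + 1 + 1 + 0 = 35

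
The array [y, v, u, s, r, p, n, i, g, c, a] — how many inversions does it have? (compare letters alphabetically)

Count, for each position, how many later elements it exceeds:
y → v, u, s, r, p, n, i, g, c, a → 10
v → u, s, r, p, n, i, g, c, a → 9
u → s, r, p, n, i, g, c, a → 8
s → r, p, n, i, g, c, a → 7
r → p, n, i, g, c, a → 6
p → n, i, g, c, a → 5
n → i, g, c, a → 4
i → g, c, a → 3
g → c, a → 2
c → a → 1
a → none → 0
Sum: 10 + 9 + 8 + 7 + 6 + 5 + 4 + 3 + 2 + 1 + 0 = 55

55 inversions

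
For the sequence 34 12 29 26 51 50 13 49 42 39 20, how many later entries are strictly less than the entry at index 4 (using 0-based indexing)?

The element at index 4 is 51.
Elements after it: 50, 13, 49, 42, 39, 20
Those smaller than 51: 50, 13, 49, 42, 39, 20

6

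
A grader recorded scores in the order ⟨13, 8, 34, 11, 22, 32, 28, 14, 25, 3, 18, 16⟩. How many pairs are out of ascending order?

There are 34 inversions.

For each element, count later entries that are smaller:
13 → 8, 11, 3 → 3
8 → 3 → 1
34 → 11, 22, 32, 28, 14, 25, 3, 18, 16 → 9
11 → 3 → 1
22 → 14, 3, 18, 16 → 4
32 → 28, 14, 25, 3, 18, 16 → 6
28 → 14, 25, 3, 18, 16 → 5
14 → 3 → 1
25 → 3, 18, 16 → 3
3 → none → 0
18 → 16 → 1
16 → none → 0
Sum: 3 + 1 + 9 + 1 + 4 + 6 + 5 + 1 + 3 + 0 + 1 + 0 = 34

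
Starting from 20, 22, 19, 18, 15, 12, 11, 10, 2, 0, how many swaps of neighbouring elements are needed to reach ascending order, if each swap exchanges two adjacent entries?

44

Minimum adjacent swaps = number of inversions (each swap of adjacent out-of-order elements removes one inversion and no swap can remove more).
Count inversions — for each element, later elements that are smaller:
20: 19, 18, 15, 12, 11, 10, 2, 0 → 8
22: 19, 18, 15, 12, 11, 10, 2, 0 → 8
19: 18, 15, 12, 11, 10, 2, 0 → 7
18: 15, 12, 11, 10, 2, 0 → 6
15: 12, 11, 10, 2, 0 → 5
12: 11, 10, 2, 0 → 4
11: 10, 2, 0 → 3
10: 2, 0 → 2
2: 0 → 1
0: none → 0
Total inversions: 8 + 8 + 7 + 6 + 5 + 4 + 3 + 2 + 1 + 0 = 44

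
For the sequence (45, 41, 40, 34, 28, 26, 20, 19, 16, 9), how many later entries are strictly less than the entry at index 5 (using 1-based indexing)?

The element at index 5 is 28.
Elements after it: 26, 20, 19, 16, 9
Those smaller than 28: 26, 20, 19, 16, 9

5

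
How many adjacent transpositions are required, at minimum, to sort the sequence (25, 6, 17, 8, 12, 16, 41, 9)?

13

The minimum number of adjacent swaps to sort an array equals its inversion count, since every such swap removes exactly one inversion.
Count inversions — for each element, later elements that are smaller:
25: 6, 17, 8, 12, 16, 9 → 6
6: none → 0
17: 8, 12, 16, 9 → 4
8: none → 0
12: 9 → 1
16: 9 → 1
41: 9 → 1
9: none → 0
Total inversions: 6 + 0 + 4 + 0 + 1 + 1 + 1 + 0 = 13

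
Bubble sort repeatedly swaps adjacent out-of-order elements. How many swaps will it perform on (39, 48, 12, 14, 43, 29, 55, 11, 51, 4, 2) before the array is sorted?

35

The minimum number of adjacent swaps to sort an array equals its inversion count, since every such swap removes exactly one inversion.
Count inversions — for each element, later elements that are smaller:
39: 12, 14, 29, 11, 4, 2 → 6
48: 12, 14, 43, 29, 11, 4, 2 → 7
12: 11, 4, 2 → 3
14: 11, 4, 2 → 3
43: 29, 11, 4, 2 → 4
29: 11, 4, 2 → 3
55: 11, 51, 4, 2 → 4
11: 4, 2 → 2
51: 4, 2 → 2
4: 2 → 1
2: none → 0
Total inversions: 6 + 7 + 3 + 3 + 4 + 3 + 4 + 2 + 2 + 1 + 0 = 35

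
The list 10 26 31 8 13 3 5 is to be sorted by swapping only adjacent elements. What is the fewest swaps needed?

The minimum number of adjacent swaps to sort an array equals its inversion count, since every such swap removes exactly one inversion.
Count inversions — for each element, later elements that are smaller:
10: 8, 3, 5 → 3
26: 8, 13, 3, 5 → 4
31: 8, 13, 3, 5 → 4
8: 3, 5 → 2
13: 3, 5 → 2
3: none → 0
5: none → 0
Total inversions: 3 + 4 + 4 + 2 + 2 + 0 + 0 = 15

15 swaps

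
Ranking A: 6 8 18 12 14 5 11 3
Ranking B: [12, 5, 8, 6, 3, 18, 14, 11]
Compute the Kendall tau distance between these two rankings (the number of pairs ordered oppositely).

11

Assign each item its position (1..8) in the first ordering, then rewrite the second ordering as that position sequence:
positions: 6→1, 8→2, 18→3, 12→4, 14→5, 5→6, 11→7, 3→8
second ordering as positions: [4, 6, 2, 1, 8, 3, 5, 7]
Discordant pairs = inversions in this position sequence.
4: 2, 1, 3 → 3
6: 2, 1, 3, 5 → 4
2: 1 → 1
1: 0
8: 3, 5, 7 → 3
3: 0
5: 0
7: 0
Total: 3 + 4 + 1 + 0 + 3 + 0 + 0 + 0 = 11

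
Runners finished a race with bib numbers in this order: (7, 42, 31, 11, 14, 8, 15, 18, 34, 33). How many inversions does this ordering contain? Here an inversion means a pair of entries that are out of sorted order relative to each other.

There are 16 inversions.

For each element, count later entries that are smaller:
7 → none → 0
42 → 31, 11, 14, 8, 15, 18, 34, 33 → 8
31 → 11, 14, 8, 15, 18 → 5
11 → 8 → 1
14 → 8 → 1
8 → none → 0
15 → none → 0
18 → none → 0
34 → 33 → 1
33 → none → 0
Sum: 0 + 8 + 5 + 1 + 1 + 0 + 0 + 0 + 1 + 0 = 16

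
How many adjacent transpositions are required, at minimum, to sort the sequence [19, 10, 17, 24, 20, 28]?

3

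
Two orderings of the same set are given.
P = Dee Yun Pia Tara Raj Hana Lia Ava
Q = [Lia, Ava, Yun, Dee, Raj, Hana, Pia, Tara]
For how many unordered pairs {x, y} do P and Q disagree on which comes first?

Assign each item its position (1..8) in the first ordering, then rewrite the second ordering as that position sequence:
positions: Dee→1, Yun→2, Pia→3, Tara→4, Raj→5, Hana→6, Lia→7, Ava→8
second ordering as positions: [7, 8, 2, 1, 5, 6, 3, 4]
Discordant pairs = inversions in this position sequence.
7: 2, 1, 5, 6, 3, 4 → 6
8: 2, 1, 5, 6, 3, 4 → 6
2: 1 → 1
1: 0
5: 3, 4 → 2
6: 3, 4 → 2
3: 0
4: 0
Total: 6 + 6 + 1 + 0 + 2 + 2 + 0 + 0 = 17

17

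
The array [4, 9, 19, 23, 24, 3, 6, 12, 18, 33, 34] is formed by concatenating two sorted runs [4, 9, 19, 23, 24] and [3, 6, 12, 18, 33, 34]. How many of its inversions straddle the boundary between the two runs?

15 split inversions

Count, for every r in R, how many entries of L exceed r:
r = 3: 4, 9, 19, 23, 24 → 5
r = 6: 9, 19, 23, 24 → 4
r = 12: 19, 23, 24 → 3
r = 18: 19, 23, 24 → 3
r = 33: none → 0
r = 34: none → 0
Cross-inversions: 5 + 4 + 3 + 3 + 0 + 0 = 15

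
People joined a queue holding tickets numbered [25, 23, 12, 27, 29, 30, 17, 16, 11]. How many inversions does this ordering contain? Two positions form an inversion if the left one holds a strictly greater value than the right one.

Sweep left to right; for each value list the smaller values that follow it:
25: 5
23: 4
12: 1
27: 3
29: 3
30: 3
17: 2
16: 1
11: 0
Sum: 5 + 4 + 1 + 3 + 3 + 3 + 2 + 1 + 0 = 22

22 inversions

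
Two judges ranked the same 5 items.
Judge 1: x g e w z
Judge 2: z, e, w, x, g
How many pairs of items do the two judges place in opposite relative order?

Assign each item its position (1..5) in the first ordering, then rewrite the second ordering as that position sequence:
positions: x→1, g→2, e→3, w→4, z→5
second ordering as positions: [5, 3, 4, 1, 2]
Discordant pairs = inversions in this position sequence.
5: 3, 4, 1, 2 → 4
3: 1, 2 → 2
4: 1, 2 → 2
1: 0
2: 0
Total: 4 + 2 + 2 + 0 + 0 = 8

8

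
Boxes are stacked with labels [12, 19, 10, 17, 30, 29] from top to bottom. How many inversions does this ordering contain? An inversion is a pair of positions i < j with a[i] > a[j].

Listing every pair i<j with a[i]>a[j] (using 0-based positions):
(0,2): 12 > 10
(1,2): 19 > 10
(1,3): 19 > 17
(4,5): 30 > 29
That's 4 pairs.

4 out-of-order pairs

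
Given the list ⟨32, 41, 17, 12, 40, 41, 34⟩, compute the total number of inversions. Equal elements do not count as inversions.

9 out-of-order pairs

Element-by-element contributions:
32 → 17, 12 → 2
41 → 17, 12, 40, 34 → 4
17 → 12 → 1
12 → none → 0
40 → 34 → 1
41 → 34 → 1
34 → none → 0
Sum: 2 + 4 + 1 + 0 + 1 + 1 + 0 = 9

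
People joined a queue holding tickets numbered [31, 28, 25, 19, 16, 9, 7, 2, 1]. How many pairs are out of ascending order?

36

Count, for each position, how many later elements it exceeds:
31 → 28, 25, 19, 16, 9, 7, 2, 1 → 8
28 → 25, 19, 16, 9, 7, 2, 1 → 7
25 → 19, 16, 9, 7, 2, 1 → 6
19 → 16, 9, 7, 2, 1 → 5
16 → 9, 7, 2, 1 → 4
9 → 7, 2, 1 → 3
7 → 2, 1 → 2
2 → 1 → 1
1 → none → 0
Sum: 8 + 7 + 6 + 5 + 4 + 3 + 2 + 1 + 0 = 36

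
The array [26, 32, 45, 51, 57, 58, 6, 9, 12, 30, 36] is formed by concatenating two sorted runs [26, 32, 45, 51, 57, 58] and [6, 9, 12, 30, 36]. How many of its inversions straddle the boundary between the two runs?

For each element r of the right run, count left-run elements greater than r:
r = 6: 26, 32, 45, 51, 57, 58 → 6
r = 9: 26, 32, 45, 51, 57, 58 → 6
r = 12: 26, 32, 45, 51, 57, 58 → 6
r = 30: 32, 45, 51, 57, 58 → 5
r = 36: 45, 51, 57, 58 → 4
Cross-inversions: 6 + 6 + 6 + 5 + 4 = 27

Cross-inversions: 27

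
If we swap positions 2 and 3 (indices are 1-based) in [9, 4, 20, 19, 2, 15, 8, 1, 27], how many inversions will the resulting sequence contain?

Positions 2 and 3 hold 4 and 20; after swapping, the array is [9, 20, 4, 19, 2, 15, 8, 1, 27].
Element-by-element contributions:
9: 4
20: 6
4: 2
19: 4
2: 1
15: 2
8: 1
1: 0
27: 0
Sum: 4 + 6 + 2 + 4 + 1 + 2 + 1 + 0 + 0 = 20

20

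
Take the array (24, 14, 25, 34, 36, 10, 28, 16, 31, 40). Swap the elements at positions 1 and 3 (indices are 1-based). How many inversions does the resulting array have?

Positions 1 and 3 hold 24 and 25; after swapping, the array is [25, 14, 24, 34, 36, 10, 28, 16, 31, 40].
For each element, count later entries that are smaller:
25 → 14, 24, 10, 16 → 4
14 → 10 → 1
24 → 10, 16 → 2
34 → 10, 28, 16, 31 → 4
36 → 10, 28, 16, 31 → 4
10 → none → 0
28 → 16 → 1
16 → none → 0
31 → none → 0
40 → none → 0
Sum: 4 + 1 + 2 + 4 + 4 + 0 + 1 + 0 + 0 + 0 = 16

16 inversions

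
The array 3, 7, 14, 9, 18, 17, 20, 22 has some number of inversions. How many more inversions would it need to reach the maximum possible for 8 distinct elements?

Maximum inversions for 8 distinct elements is C(8, 2) = 8·7/2 = 28.
Current inversions — for each element, count later smaller elements:
3: 0
7: 0
14: 1
9: 0
18: 1
17: 0
20: 0
22: 0
Current total: 0 + 0 + 1 + 0 + 1 + 0 + 0 + 0 = 2
Shortfall: 28 − 2 = 26

26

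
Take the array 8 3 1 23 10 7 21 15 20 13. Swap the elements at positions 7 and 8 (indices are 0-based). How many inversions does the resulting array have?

Inversions: 17

Positions 7 and 8 hold 15 and 20; after swapping, the array is [8, 3, 1, 23, 10, 7, 21, 20, 15, 13].
Count, for each position, how many later elements it exceeds:
8: 3
3: 1
1: 0
23: 6
10: 1
7: 0
21: 3
20: 2
15: 1
13: 0
Sum: 3 + 1 + 0 + 6 + 1 + 0 + 3 + 2 + 1 + 0 = 17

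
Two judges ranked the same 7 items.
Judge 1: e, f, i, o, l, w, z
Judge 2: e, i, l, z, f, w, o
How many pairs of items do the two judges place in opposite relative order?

Assign each item its position (1..7) in the first ordering, then rewrite the second ordering as that position sequence:
positions: e→1, f→2, i→3, o→4, l→5, w→6, z→7
second ordering as positions: [1, 3, 5, 7, 2, 6, 4]
Discordant pairs = inversions in this position sequence.
1: 0
3: 2 → 1
5: 2, 4 → 2
7: 2, 6, 4 → 3
2: 0
6: 4 → 1
4: 0
Total: 0 + 1 + 2 + 3 + 0 + 1 + 0 = 7

There are 7 discordant pairs.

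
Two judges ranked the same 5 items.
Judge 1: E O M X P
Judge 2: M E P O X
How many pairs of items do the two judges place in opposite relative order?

Assign each item its position (1..5) in the first ordering, then rewrite the second ordering as that position sequence:
positions: E→1, O→2, M→3, X→4, P→5
second ordering as positions: [3, 1, 5, 2, 4]
Discordant pairs = inversions in this position sequence.
3: 1, 2 → 2
1: 0
5: 2, 4 → 2
2: 0
4: 0
Total: 2 + 0 + 2 + 0 + 0 = 4

4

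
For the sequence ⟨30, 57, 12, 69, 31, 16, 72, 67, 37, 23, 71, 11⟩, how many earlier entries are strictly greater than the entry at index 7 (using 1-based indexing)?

0

The element at index 7 is 72.
Elements before it: 30, 57, 12, 69, 31, 16
None of them are larger than 72.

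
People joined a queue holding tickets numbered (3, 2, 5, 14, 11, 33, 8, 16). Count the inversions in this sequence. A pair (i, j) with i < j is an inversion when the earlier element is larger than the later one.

6

For each element, count later entries that are smaller:
3: 1
2: 0
5: 0
14: 2
11: 1
33: 2
8: 0
16: 0
Sum: 1 + 0 + 0 + 2 + 1 + 2 + 0 + 0 = 6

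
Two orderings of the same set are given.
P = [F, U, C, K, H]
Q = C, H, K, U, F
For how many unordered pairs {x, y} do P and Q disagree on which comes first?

There are 8 disagreeing pairs.

Assign each item its position (1..5) in the first ordering, then rewrite the second ordering as that position sequence:
positions: F→1, U→2, C→3, K→4, H→5
second ordering as positions: [3, 5, 4, 2, 1]
Discordant pairs = inversions in this position sequence.
3: 2, 1 → 2
5: 4, 2, 1 → 3
4: 2, 1 → 2
2: 1 → 1
1: 0
Total: 2 + 3 + 2 + 1 + 0 = 8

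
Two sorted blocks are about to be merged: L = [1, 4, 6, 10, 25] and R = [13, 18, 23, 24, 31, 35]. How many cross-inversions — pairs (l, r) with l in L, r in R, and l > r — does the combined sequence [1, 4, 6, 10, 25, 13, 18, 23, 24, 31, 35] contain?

4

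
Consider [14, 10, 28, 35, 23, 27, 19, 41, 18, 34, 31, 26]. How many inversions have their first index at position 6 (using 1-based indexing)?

3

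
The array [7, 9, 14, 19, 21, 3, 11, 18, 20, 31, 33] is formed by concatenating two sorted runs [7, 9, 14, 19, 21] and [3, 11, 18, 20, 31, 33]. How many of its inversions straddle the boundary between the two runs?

For each element r of the right run, count left-run elements greater than r:
r = 3: 7, 9, 14, 19, 21 → 5
r = 11: 14, 19, 21 → 3
r = 18: 19, 21 → 2
r = 20: 21 → 1
r = 31: none → 0
r = 33: none → 0
Cross-inversions: 5 + 3 + 2 + 1 + 0 + 0 = 11

11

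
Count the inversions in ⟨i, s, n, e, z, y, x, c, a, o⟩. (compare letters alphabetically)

There are 26 inversions.

Sweep left to right; for each value list the smaller values that follow it:
i → e, c, a → 3
s → n, e, c, a, o → 5
n → e, c, a → 3
e → c, a → 2
z → y, x, c, a, o → 5
y → x, c, a, o → 4
x → c, a, o → 3
c → a → 1
a → none → 0
o → none → 0
Sum: 3 + 5 + 3 + 2 + 5 + 4 + 3 + 1 + 0 + 0 = 26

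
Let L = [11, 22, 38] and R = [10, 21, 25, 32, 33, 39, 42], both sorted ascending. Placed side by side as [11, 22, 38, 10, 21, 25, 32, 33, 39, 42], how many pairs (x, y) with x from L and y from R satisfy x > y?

8

Take each right-half value and tally the left-half values above it:
r = 10: 11, 22, 38 → 3
r = 21: 22, 38 → 2
r = 25: 38 → 1
r = 32: 38 → 1
r = 33: 38 → 1
r = 39: none → 0
r = 42: none → 0
Cross-inversions: 3 + 2 + 1 + 1 + 1 + 0 + 0 = 8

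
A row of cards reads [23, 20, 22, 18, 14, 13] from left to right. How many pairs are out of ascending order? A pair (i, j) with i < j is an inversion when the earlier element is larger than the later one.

Element-by-element contributions:
23: 5
20: 3
22: 3
18: 2
14: 1
13: 0
Sum: 5 + 3 + 3 + 2 + 1 + 0 = 14

14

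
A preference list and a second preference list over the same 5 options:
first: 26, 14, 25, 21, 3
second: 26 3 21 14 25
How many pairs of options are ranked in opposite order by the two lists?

5

Assign each item its position (1..5) in the first ordering, then rewrite the second ordering as that position sequence:
positions: 26→1, 14→2, 25→3, 21→4, 3→5
second ordering as positions: [1, 5, 4, 2, 3]
Discordant pairs = inversions in this position sequence.
1: 0
5: 4, 2, 3 → 3
4: 2, 3 → 2
2: 0
3: 0
Total: 0 + 3 + 2 + 0 + 0 = 5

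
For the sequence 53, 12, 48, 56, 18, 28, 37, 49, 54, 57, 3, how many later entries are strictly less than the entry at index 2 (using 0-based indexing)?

The element at index 2 is 48.
Elements after it: 56, 18, 28, 37, 49, 54, 57, 3
Those smaller than 48: 18, 28, 37, 3

4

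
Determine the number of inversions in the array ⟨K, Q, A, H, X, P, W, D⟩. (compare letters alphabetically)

13

Count, for each position, how many later elements it exceeds:
K → A, H, D → 3
Q → A, H, P, D → 4
A → none → 0
H → D → 1
X → P, W, D → 3
P → D → 1
W → D → 1
D → none → 0
Sum: 3 + 4 + 0 + 1 + 3 + 1 + 1 + 0 = 13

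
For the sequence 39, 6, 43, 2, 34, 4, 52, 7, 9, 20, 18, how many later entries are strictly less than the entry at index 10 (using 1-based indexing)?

The element at index 10 is 20.
Elements after it: 18
Those smaller than 20: 18

1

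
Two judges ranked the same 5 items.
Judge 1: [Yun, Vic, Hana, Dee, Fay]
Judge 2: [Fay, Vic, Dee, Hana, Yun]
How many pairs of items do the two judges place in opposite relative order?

Assign each item its position (1..5) in the first ordering, then rewrite the second ordering as that position sequence:
positions: Yun→1, Vic→2, Hana→3, Dee→4, Fay→5
second ordering as positions: [5, 2, 4, 3, 1]
Discordant pairs = inversions in this position sequence.
5: 2, 4, 3, 1 → 4
2: 1 → 1
4: 3, 1 → 2
3: 1 → 1
1: 0
Total: 4 + 1 + 2 + 1 + 0 = 8

8 discordant pairs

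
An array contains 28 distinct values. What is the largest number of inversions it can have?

Inversions: 378

A reversed (strictly descending) arrangement makes every pair an inversion, giving C(28, 2) inversions.
C(28, 2) = 28·27/2 = 378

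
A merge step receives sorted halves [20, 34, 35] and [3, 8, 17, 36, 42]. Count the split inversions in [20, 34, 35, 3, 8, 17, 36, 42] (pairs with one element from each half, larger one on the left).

9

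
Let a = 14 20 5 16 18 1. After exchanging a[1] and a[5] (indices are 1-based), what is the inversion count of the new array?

Positions 1 and 5 hold 14 and 18; after swapping, the array is [18, 20, 5, 16, 14, 1].
Count, for each position, how many later elements it exceeds:
18 → 5, 16, 14, 1 → 4
20 → 5, 16, 14, 1 → 4
5 → 1 → 1
16 → 14, 1 → 2
14 → 1 → 1
1 → none → 0
Sum: 4 + 4 + 1 + 2 + 1 + 0 = 12

12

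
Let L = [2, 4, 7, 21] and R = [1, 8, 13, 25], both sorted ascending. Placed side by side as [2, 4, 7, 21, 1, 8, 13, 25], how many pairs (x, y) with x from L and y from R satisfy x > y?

6 cross-inversions

Take each right-half value and tally the left-half values above it:
r = 1: 2, 4, 7, 21 → 4
r = 8: 21 → 1
r = 13: 21 → 1
r = 25: none → 0
Cross-inversions: 4 + 1 + 1 + 0 = 6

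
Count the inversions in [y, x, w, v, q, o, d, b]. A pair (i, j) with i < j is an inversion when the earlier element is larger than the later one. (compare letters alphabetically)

28

Sweep left to right; for each value list the smaller values that follow it:
y → x, w, v, q, o, d, b → 7
x → w, v, q, o, d, b → 6
w → v, q, o, d, b → 5
v → q, o, d, b → 4
q → o, d, b → 3
o → d, b → 2
d → b → 1
b → none → 0
Sum: 7 + 6 + 5 + 4 + 3 + 2 + 1 + 0 = 28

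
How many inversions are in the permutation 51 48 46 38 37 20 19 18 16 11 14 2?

65 out-of-order pairs

For each element, count later entries that are smaller:
51: 11
48: 10
46: 9
38: 8
37: 7
20: 6
19: 5
18: 4
16: 3
11: 1
14: 1
2: 0
Sum: 11 + 10 + 9 + 8 + 7 + 6 + 5 + 4 + 3 + 1 + 1 + 0 = 65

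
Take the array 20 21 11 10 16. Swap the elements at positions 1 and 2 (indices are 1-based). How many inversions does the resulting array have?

Positions 1 and 2 hold 20 and 21; after swapping, the array is [21, 20, 11, 10, 16].
Sweep left to right; for each value list the smaller values that follow it:
21 → 20, 11, 10, 16 → 4
20 → 11, 10, 16 → 3
11 → 10 → 1
10 → none → 0
16 → none → 0
Sum: 4 + 3 + 1 + 0 + 0 = 8

8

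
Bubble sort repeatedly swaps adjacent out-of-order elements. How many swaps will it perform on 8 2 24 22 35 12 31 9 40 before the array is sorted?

Adjacent swaps: 11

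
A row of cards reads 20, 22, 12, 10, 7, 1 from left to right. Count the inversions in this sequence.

For each element, count later entries that are smaller:
20 → 12, 10, 7, 1 → 4
22 → 12, 10, 7, 1 → 4
12 → 10, 7, 1 → 3
10 → 7, 1 → 2
7 → 1 → 1
1 → none → 0
Sum: 4 + 4 + 3 + 2 + 1 + 0 = 14

14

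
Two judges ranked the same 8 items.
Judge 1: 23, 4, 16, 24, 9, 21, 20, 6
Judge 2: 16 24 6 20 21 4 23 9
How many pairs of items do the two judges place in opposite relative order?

Assign each item its position (1..8) in the first ordering, then rewrite the second ordering as that position sequence:
positions: 23→1, 4→2, 16→3, 24→4, 9→5, 21→6, 20→7, 6→8
second ordering as positions: [3, 4, 8, 7, 6, 2, 1, 5]
Discordant pairs = inversions in this position sequence.
3: 2, 1 → 2
4: 2, 1 → 2
8: 7, 6, 2, 1, 5 → 5
7: 6, 2, 1, 5 → 4
6: 2, 1, 5 → 3
2: 1 → 1
1: 0
5: 0
Total: 2 + 2 + 5 + 4 + 3 + 1 + 0 + 0 = 17

17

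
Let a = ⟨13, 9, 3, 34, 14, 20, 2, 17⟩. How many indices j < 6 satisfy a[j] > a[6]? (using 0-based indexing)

6

The element at index 6 is 2.
Elements before it: 13, 9, 3, 34, 14, 20
Those larger than 2: 13, 9, 3, 34, 14, 20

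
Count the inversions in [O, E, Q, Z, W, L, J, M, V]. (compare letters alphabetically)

Count, for each position, how many later elements it exceeds:
O → E, L, J, M → 4
E → none → 0
Q → L, J, M → 3
Z → W, L, J, M, V → 5
W → L, J, M, V → 4
L → J → 1
J → none → 0
M → none → 0
V → none → 0
Sum: 4 + 0 + 3 + 5 + 4 + 1 + 0 + 0 + 0 = 17

17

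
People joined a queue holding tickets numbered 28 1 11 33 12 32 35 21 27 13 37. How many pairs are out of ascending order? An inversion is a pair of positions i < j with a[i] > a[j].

Out-of-order pairs: 19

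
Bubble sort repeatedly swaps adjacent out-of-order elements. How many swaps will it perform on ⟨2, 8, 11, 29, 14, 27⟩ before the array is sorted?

Minimum adjacent swaps = number of inversions (each swap of adjacent out-of-order elements removes one inversion and no swap can remove more).
Count inversions — for each element, later elements that are smaller:
2: none → 0
8: none → 0
11: none → 0
29: 14, 27 → 2
14: none → 0
27: none → 0
Total inversions: 0 + 0 + 0 + 2 + 0 + 0 = 2

2 adjacent swaps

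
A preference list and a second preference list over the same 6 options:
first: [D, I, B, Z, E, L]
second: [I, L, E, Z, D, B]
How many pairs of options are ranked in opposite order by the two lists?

10

Assign each item its position (1..6) in the first ordering, then rewrite the second ordering as that position sequence:
positions: D→1, I→2, B→3, Z→4, E→5, L→6
second ordering as positions: [2, 6, 5, 4, 1, 3]
Discordant pairs = inversions in this position sequence.
2: 1 → 1
6: 5, 4, 1, 3 → 4
5: 4, 1, 3 → 3
4: 1, 3 → 2
1: 0
3: 0
Total: 1 + 4 + 3 + 2 + 0 + 0 = 10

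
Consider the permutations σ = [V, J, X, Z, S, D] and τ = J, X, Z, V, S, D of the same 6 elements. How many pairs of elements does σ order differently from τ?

Assign each item its position (1..6) in the first ordering, then rewrite the second ordering as that position sequence:
positions: V→1, J→2, X→3, Z→4, S→5, D→6
second ordering as positions: [2, 3, 4, 1, 5, 6]
Discordant pairs = inversions in this position sequence.
2: 1 → 1
3: 1 → 1
4: 1 → 1
1: 0
5: 0
6: 0
Total: 1 + 1 + 1 + 0 + 0 + 0 = 3

3 discordant pairs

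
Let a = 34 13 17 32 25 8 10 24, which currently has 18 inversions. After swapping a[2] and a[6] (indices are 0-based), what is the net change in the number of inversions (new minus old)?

-1

Positions 2 and 6 hold 17 and 10; after swapping, the array is [34, 13, 10, 32, 25, 8, 17, 24].
Element-by-element contributions:
34: 7
13: 2
10: 1
32: 4
25: 3
8: 0
17: 0
24: 0
Sum: 7 + 2 + 1 + 4 + 3 + 0 + 0 + 0 = 17
Change: 17 − 18 = -1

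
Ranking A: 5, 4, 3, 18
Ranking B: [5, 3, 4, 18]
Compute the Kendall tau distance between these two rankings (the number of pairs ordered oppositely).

Assign each item its position (1..4) in the first ordering, then rewrite the second ordering as that position sequence:
positions: 5→1, 4→2, 3→3, 18→4
second ordering as positions: [1, 3, 2, 4]
Discordant pairs = inversions in this position sequence.
1: 0
3: 2 → 1
2: 0
4: 0
Total: 0 + 1 + 0 + 0 = 1

There is 1 discordant pair.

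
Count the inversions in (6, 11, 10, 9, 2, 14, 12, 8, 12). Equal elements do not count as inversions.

There are 14 inversions.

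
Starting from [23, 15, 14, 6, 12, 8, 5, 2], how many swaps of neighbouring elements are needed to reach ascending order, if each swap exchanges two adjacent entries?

The minimum number of adjacent swaps to sort an array equals its inversion count, since every such swap removes exactly one inversion.
Count inversions — for each element, later elements that are smaller:
23: 15, 14, 6, 12, 8, 5, 2 → 7
15: 14, 6, 12, 8, 5, 2 → 6
14: 6, 12, 8, 5, 2 → 5
6: 5, 2 → 2
12: 8, 5, 2 → 3
8: 5, 2 → 2
5: 2 → 1
2: none → 0
Total inversions: 7 + 6 + 5 + 2 + 3 + 2 + 1 + 0 = 26

Swaps: 26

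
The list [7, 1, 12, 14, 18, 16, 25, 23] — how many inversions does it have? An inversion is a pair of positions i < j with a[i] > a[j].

For each element, count later entries that are smaller:
7 → 1 → 1
1 → none → 0
12 → none → 0
14 → none → 0
18 → 16 → 1
16 → none → 0
25 → 23 → 1
23 → none → 0
Sum: 1 + 0 + 0 + 0 + 1 + 0 + 1 + 0 = 3

3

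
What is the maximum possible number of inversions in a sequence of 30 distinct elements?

435 inversions

A reversed (strictly descending) arrangement makes every pair an inversion, giving C(30, 2) inversions.
C(30, 2) = 30·29/2 = 435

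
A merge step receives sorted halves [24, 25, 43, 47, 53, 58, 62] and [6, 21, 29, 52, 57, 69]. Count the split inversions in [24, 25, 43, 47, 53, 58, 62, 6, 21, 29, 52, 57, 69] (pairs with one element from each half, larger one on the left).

24 cross-inversions

For each element r of the right run, count left-run elements greater than r:
r = 6: 24, 25, 43, 47, 53, 58, 62 → 7
r = 21: 24, 25, 43, 47, 53, 58, 62 → 7
r = 29: 43, 47, 53, 58, 62 → 5
r = 52: 53, 58, 62 → 3
r = 57: 58, 62 → 2
r = 69: none → 0
Cross-inversions: 7 + 7 + 5 + 3 + 2 + 0 = 24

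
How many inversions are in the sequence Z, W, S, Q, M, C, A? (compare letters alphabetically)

Sweep left to right; for each value list the smaller values that follow it:
Z: 6
W: 5
S: 4
Q: 3
M: 2
C: 1
A: 0
Sum: 6 + 5 + 4 + 3 + 2 + 1 + 0 = 21

21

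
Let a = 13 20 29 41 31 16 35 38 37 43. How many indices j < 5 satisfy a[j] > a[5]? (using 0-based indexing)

4

The element at index 5 is 16.
Elements before it: 13, 20, 29, 41, 31
Those larger than 16: 20, 29, 41, 31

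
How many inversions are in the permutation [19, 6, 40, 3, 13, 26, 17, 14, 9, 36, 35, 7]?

Count, for each position, how many later elements it exceeds:
19 → 6, 3, 13, 17, 14, 9, 7 → 7
6 → 3 → 1
40 → 3, 13, 26, 17, 14, 9, 36, 35, 7 → 9
3 → none → 0
13 → 9, 7 → 2
26 → 17, 14, 9, 7 → 4
17 → 14, 9, 7 → 3
14 → 9, 7 → 2
9 → 7 → 1
36 → 35, 7 → 2
35 → 7 → 1
7 → none → 0
Sum: 7 + 1 + 9 + 0 + 2 + 4 + 3 + 2 + 1 + 2 + 1 + 0 = 32

Inversions: 32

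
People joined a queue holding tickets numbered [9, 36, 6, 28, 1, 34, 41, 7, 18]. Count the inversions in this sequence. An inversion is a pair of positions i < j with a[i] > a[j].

17 out-of-order pairs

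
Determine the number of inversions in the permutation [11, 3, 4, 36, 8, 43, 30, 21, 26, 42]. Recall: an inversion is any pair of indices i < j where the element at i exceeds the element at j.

13 inversions

Count, for each position, how many later elements it exceeds:
11 → 3, 4, 8 → 3
3 → none → 0
4 → none → 0
36 → 8, 30, 21, 26 → 4
8 → none → 0
43 → 30, 21, 26, 42 → 4
30 → 21, 26 → 2
21 → none → 0
26 → none → 0
42 → none → 0
Sum: 3 + 0 + 0 + 4 + 0 + 4 + 2 + 0 + 0 + 0 = 13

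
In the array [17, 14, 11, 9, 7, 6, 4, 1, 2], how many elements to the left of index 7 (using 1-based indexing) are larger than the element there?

6

The element at index 7 is 4.
Elements before it: 17, 14, 11, 9, 7, 6
Those larger than 4: 17, 14, 11, 9, 7, 6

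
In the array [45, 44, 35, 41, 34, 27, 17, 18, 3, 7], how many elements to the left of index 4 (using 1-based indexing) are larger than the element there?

2 such elements

The element at index 4 is 41.
Elements before it: 45, 44, 35
Those larger than 41: 45, 44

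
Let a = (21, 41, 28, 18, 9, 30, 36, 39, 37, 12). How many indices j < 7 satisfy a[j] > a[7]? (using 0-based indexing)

1 such element

The element at index 7 is 39.
Elements before it: 21, 41, 28, 18, 9, 30, 36
Those larger than 39: 41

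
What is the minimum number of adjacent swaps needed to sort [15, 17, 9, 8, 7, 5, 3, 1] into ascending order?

Minimum adjacent swaps = number of inversions (each swap of adjacent out-of-order elements removes one inversion and no swap can remove more).
Count inversions — for each element, later elements that are smaller:
15: 9, 8, 7, 5, 3, 1 → 6
17: 9, 8, 7, 5, 3, 1 → 6
9: 8, 7, 5, 3, 1 → 5
8: 7, 5, 3, 1 → 4
7: 5, 3, 1 → 3
5: 3, 1 → 2
3: 1 → 1
1: none → 0
Total inversions: 6 + 6 + 5 + 4 + 3 + 2 + 1 + 0 = 27

27 swaps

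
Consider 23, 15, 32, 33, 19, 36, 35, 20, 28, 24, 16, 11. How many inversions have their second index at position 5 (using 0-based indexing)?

The element at index 5 is 36.
Elements before it: 23, 15, 32, 33, 19
None of them are larger than 36.

0 such elements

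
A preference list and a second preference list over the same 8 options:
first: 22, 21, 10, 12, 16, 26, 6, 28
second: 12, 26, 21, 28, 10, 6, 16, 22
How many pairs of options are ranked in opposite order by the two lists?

Assign each item its position (1..8) in the first ordering, then rewrite the second ordering as that position sequence:
positions: 22→1, 21→2, 10→3, 12→4, 16→5, 26→6, 6→7, 28→8
second ordering as positions: [4, 6, 2, 8, 3, 7, 5, 1]
Discordant pairs = inversions in this position sequence.
4: 2, 3, 1 → 3
6: 2, 3, 5, 1 → 4
2: 1 → 1
8: 3, 7, 5, 1 → 4
3: 1 → 1
7: 5, 1 → 2
5: 1 → 1
1: 0
Total: 3 + 4 + 1 + 4 + 1 + 2 + 1 + 0 = 16

16 pairs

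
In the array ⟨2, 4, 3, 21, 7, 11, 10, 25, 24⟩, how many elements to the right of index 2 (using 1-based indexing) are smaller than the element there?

The element at index 2 is 4.
Elements after it: 3, 21, 7, 11, 10, 25, 24
Those smaller than 4: 3

1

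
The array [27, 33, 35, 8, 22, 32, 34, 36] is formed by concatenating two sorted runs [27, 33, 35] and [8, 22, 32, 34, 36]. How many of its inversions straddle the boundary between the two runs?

Take each right-half value and tally the left-half values above it:
r = 8: 27, 33, 35 → 3
r = 22: 27, 33, 35 → 3
r = 32: 33, 35 → 2
r = 34: 35 → 1
r = 36: none → 0
Cross-inversions: 3 + 3 + 2 + 1 + 0 = 9

9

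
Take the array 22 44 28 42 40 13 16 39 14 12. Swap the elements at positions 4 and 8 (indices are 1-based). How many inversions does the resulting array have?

Positions 4 and 8 hold 42 and 39; after swapping, the array is [22, 44, 28, 39, 40, 13, 16, 42, 14, 12].
Count, for each position, how many later elements it exceeds:
22 → 13, 16, 14, 12 → 4
44 → 28, 39, 40, 13, 16, 42, 14, 12 → 8
28 → 13, 16, 14, 12 → 4
39 → 13, 16, 14, 12 → 4
40 → 13, 16, 14, 12 → 4
13 → 12 → 1
16 → 14, 12 → 2
42 → 14, 12 → 2
14 → 12 → 1
12 → none → 0
Sum: 4 + 8 + 4 + 4 + 4 + 1 + 2 + 2 + 1 + 0 = 30

Inversions: 30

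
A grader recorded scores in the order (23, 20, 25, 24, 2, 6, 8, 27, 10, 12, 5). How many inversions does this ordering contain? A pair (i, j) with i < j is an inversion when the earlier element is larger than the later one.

For each element, count later entries that are smaller:
23 → 20, 2, 6, 8, 10, 12, 5 → 7
20 → 2, 6, 8, 10, 12, 5 → 6
25 → 24, 2, 6, 8, 10, 12, 5 → 7
24 → 2, 6, 8, 10, 12, 5 → 6
2 → none → 0
6 → 5 → 1
8 → 5 → 1
27 → 10, 12, 5 → 3
10 → 5 → 1
12 → 5 → 1
5 → none → 0
Sum: 7 + 6 + 7 + 6 + 0 + 1 + 1 + 3 + 1 + 1 + 0 = 33

33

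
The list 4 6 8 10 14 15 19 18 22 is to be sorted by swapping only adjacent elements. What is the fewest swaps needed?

There is 1 swap.

Each adjacent swap fixes exactly one inversion, so the minimum swap count equals the number of inversions.
Count inversions — for each element, later elements that are smaller:
4: none → 0
6: none → 0
8: none → 0
10: none → 0
14: none → 0
15: none → 0
19: 18 → 1
18: none → 0
22: none → 0
Total inversions: 0 + 0 + 0 + 0 + 0 + 0 + 1 + 0 + 0 = 1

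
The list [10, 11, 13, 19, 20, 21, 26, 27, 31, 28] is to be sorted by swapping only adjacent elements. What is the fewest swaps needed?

The minimum number of adjacent swaps to sort an array equals its inversion count, since every such swap removes exactly one inversion.
Count inversions — for each element, later elements that are smaller:
10: none → 0
11: none → 0
13: none → 0
19: none → 0
20: none → 0
21: none → 0
26: none → 0
27: none → 0
31: 28 → 1
28: none → 0
Total inversions: 0 + 0 + 0 + 0 + 0 + 0 + 0 + 0 + 1 + 0 = 1

1 swap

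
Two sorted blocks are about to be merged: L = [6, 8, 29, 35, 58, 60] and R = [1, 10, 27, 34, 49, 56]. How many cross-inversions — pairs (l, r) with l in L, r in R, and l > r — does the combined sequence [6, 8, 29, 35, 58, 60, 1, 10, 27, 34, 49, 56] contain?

Count, for every r in R, how many entries of L exceed r:
r = 1: 6, 8, 29, 35, 58, 60 → 6
r = 10: 29, 35, 58, 60 → 4
r = 27: 29, 35, 58, 60 → 4
r = 34: 35, 58, 60 → 3
r = 49: 58, 60 → 2
r = 56: 58, 60 → 2
Cross-inversions: 6 + 4 + 4 + 3 + 2 + 2 = 21

Split inversions: 21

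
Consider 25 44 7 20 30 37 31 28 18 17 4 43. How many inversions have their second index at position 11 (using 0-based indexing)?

The element at index 11 is 43.
Elements before it: 25, 44, 7, 20, 30, 37, 31, 28, 18, 17, 4
Those larger than 43: 44

1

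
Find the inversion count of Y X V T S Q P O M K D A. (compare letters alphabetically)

For each element, count later entries that are smaller:
Y: 11
X: 10
V: 9
T: 8
S: 7
Q: 6
P: 5
O: 4
M: 3
K: 2
D: 1
A: 0
Sum: 11 + 10 + 9 + 8 + 7 + 6 + 5 + 4 + 3 + 2 + 1 + 0 = 66

66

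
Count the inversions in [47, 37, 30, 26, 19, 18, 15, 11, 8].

36

For each element, count later entries that are smaller:
47 → 37, 30, 26, 19, 18, 15, 11, 8 → 8
37 → 30, 26, 19, 18, 15, 11, 8 → 7
30 → 26, 19, 18, 15, 11, 8 → 6
26 → 19, 18, 15, 11, 8 → 5
19 → 18, 15, 11, 8 → 4
18 → 15, 11, 8 → 3
15 → 11, 8 → 2
11 → 8 → 1
8 → none → 0
Sum: 8 + 7 + 6 + 5 + 4 + 3 + 2 + 1 + 0 = 36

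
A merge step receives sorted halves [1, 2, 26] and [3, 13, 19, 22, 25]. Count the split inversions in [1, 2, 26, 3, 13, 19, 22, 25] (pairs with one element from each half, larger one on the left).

For each element r of the right run, count left-run elements greater than r:
r = 3: 26 → 1
r = 13: 26 → 1
r = 19: 26 → 1
r = 22: 26 → 1
r = 25: 26 → 1
Cross-inversions: 1 + 1 + 1 + 1 + 1 = 5

There are 5 split inversions.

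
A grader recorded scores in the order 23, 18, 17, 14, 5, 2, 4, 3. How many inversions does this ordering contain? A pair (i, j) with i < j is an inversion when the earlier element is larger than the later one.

Sweep left to right; for each value list the smaller values that follow it:
23: 7
18: 6
17: 5
14: 4
5: 3
2: 0
4: 1
3: 0
Sum: 7 + 6 + 5 + 4 + 3 + 0 + 1 + 0 = 26

26 inversions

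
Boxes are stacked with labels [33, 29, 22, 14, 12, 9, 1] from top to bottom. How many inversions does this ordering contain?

21 out-of-order pairs

For each element, count later entries that are smaller:
33: 6
29: 5
22: 4
14: 3
12: 2
9: 1
1: 0
Sum: 6 + 5 + 4 + 3 + 2 + 1 + 0 = 21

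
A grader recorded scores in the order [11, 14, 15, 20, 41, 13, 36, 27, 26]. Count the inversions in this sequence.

Sweep left to right; for each value list the smaller values that follow it:
11: 0
14: 1
15: 1
20: 1
41: 4
13: 0
36: 2
27: 1
26: 0
Sum: 0 + 1 + 1 + 1 + 4 + 0 + 2 + 1 + 0 = 10

10 inversions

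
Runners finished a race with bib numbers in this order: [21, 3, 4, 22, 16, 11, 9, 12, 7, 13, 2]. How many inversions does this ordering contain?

33

For each element, count later entries that are smaller:
21 → 3, 4, 16, 11, 9, 12, 7, 13, 2 → 9
3 → 2 → 1
4 → 2 → 1
22 → 16, 11, 9, 12, 7, 13, 2 → 7
16 → 11, 9, 12, 7, 13, 2 → 6
11 → 9, 7, 2 → 3
9 → 7, 2 → 2
12 → 7, 2 → 2
7 → 2 → 1
13 → 2 → 1
2 → none → 0
Sum: 9 + 1 + 1 + 7 + 6 + 3 + 2 + 2 + 1 + 1 + 0 = 33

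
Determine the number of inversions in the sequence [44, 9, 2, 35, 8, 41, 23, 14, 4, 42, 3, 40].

Sweep left to right; for each value list the smaller values that follow it:
44 → 9, 2, 35, 8, 41, 23, 14, 4, 42, 3, 40 → 11
9 → 2, 8, 4, 3 → 4
2 → none → 0
35 → 8, 23, 14, 4, 3 → 5
8 → 4, 3 → 2
41 → 23, 14, 4, 3, 40 → 5
23 → 14, 4, 3 → 3
14 → 4, 3 → 2
4 → 3 → 1
42 → 3, 40 → 2
3 → none → 0
40 → none → 0
Sum: 11 + 4 + 0 + 5 + 2 + 5 + 3 + 2 + 1 + 2 + 0 + 0 = 35

Inversions: 35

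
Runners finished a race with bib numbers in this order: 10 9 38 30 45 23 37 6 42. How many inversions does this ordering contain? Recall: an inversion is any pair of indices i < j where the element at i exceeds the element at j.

Count, for each position, how many later elements it exceeds:
10: 2
9: 1
38: 4
30: 2
45: 4
23: 1
37: 1
6: 0
42: 0
Sum: 2 + 1 + 4 + 2 + 4 + 1 + 1 + 0 + 0 = 15

15 inversions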